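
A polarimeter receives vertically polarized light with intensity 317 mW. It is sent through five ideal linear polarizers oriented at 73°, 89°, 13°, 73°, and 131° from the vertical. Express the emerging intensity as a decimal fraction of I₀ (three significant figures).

I₁ = 317 mW · cos²(73°) = 27.1 mW.
I₂ = I₁ · cos²(16°) = 27.1 · 0.924 = 25.04 mW.
I₃ = I₂ · cos²(76°) = 25.04 · 0.05853 = 1.465 mW.
I₄ = I₃ · cos²(60°) = 1.465 · 0.25 = 0.3664 mW.
I₅ = I₄ · cos²(58°) = 0.3664 · 0.2808 = 0.1029 mW.
Transmitted fraction = 0.0003245.

I/I₀ ≈ 0.000325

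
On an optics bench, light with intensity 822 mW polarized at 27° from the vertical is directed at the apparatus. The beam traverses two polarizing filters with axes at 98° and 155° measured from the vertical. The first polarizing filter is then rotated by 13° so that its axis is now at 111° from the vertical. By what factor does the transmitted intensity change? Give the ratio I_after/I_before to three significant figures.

I_new/I_old ≈ 0.180

Before rotation:
I₁ = I₀ cos²(98° − 27°) = I₀ cos²(71°) = 0.106 I₀.
I₂ = I₁ cos²(155° − 98°) = 0.106 I₀ · cos²(57°) = 0.03144 I₀.
After rotation:
I₁ = I₀ cos²(111° − 27°) = I₀ cos²(84°) = 0.01093 I₀.
I₂ = I₁ cos²(155° − 111°) = 0.01093 I₀ · cos²(44°) = 0.005654 I₀.
Ratio = 0.005654 / 0.03144 = 0.1798.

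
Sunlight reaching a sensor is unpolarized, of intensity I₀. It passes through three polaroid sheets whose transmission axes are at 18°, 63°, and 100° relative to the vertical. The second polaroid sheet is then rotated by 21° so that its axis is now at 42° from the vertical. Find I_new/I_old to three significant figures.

Before rotation:
Unpolarized light through the first polarizer → I₁ = ½ I₀, now polarized at 18°.
I₂ = I₁ cos²(63° − 18°) = 0.5 I₀ · cos²(45°) = 0.25 I₀.
I₃ = I₂ cos²(100° − 63°) = 0.25 I₀ · cos²(37°) = 0.1595 I₀.
After rotation:
Unpolarized light through the first polarizer → I₁ = ½ I₀, now polarized at 18°.
I₂ = I₁ cos²(42° − 18°) = 0.5 I₀ · cos²(24°) = 0.4173 I₀.
I₃ = I₂ cos²(100° − 42°) = 0.4173 I₀ · cos²(58°) = 0.1172 I₀.
Ratio = 0.1172 / 0.1595 = 0.7349.

I_new/I_old ≈ 0.735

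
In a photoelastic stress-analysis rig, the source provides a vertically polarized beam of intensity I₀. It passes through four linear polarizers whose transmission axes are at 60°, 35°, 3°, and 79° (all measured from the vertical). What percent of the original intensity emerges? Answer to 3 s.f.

I₁ = I₀ cos²(60° − 0°) = I₀ cos²(60°) = 0.25 I₀.
I₂ = I₁ cos²(35° − 60°) = 0.25 I₀ · cos²(25°) = 0.2053 I₀.
I₃ = I₂ cos²(3° − 35°) = 0.2053 I₀ · cos²(32°) = 0.1477 I₀.
I₄ = I₃ cos²(79° − 3°) = 0.1477 I₀ · cos²(76°) = 0.008643 I₀.
That is 0.8643% of the incident intensity.

≈ 0.864%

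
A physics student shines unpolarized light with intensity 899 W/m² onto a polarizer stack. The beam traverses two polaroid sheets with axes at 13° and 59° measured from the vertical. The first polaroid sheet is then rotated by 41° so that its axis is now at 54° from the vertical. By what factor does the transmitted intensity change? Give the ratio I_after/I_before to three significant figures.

Before rotation:
Unpolarized light through the first polarizer → I₁ = ½ I₀, now polarized at 13°.
I₂ = I₁ cos²(59° − 13°) = 0.5 I₀ · cos²(46°) = 0.2413 I₀.
After rotation:
Unpolarized light through the first polarizer → I₁ = ½ I₀, now polarized at 54°.
I₂ = I₁ cos²(59° − 54°) = 0.5 I₀ · cos²(5°) = 0.4962 I₀.
Ratio = 0.4962 / 0.2413 = 2.057.

I_new/I_old ≈ 2.06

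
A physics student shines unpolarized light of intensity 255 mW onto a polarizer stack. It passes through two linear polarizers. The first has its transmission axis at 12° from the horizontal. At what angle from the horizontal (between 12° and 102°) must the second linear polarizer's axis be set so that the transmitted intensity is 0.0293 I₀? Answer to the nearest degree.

Unpolarized light through the first polarizer → I₁ = ½ I₀, now polarized at 12°.
Need I₂/I₀ = 0.0293, so cos²(θ − 12°) = 0.0293 / 0.5 = 0.0586.
θ − 12° = arccos(√0.0586) = 76.0°, giving θ ≈ 12 + 76.0 = 88.0°.

θ ≈ 88°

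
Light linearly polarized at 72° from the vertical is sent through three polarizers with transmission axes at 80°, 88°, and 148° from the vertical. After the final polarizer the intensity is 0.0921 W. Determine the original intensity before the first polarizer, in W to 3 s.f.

I₀ ≈ 0.383 W

I₁ = I₀ cos²(80° − 72°) = I₀ cos²(8°) = 0.9806 I₀.
I₂ = I₁ cos²(88° − 80°) = 0.9806 I₀ · cos²(8°) = 0.9616 I₀.
I₃ = I₂ cos²(148° − 88°) = 0.9616 I₀ · cos²(60°) = 0.2404 I₀.
So 0.0921 W = 0.2404 I₀, giving I₀ = 0.0921/0.2404 = 0.3831 W.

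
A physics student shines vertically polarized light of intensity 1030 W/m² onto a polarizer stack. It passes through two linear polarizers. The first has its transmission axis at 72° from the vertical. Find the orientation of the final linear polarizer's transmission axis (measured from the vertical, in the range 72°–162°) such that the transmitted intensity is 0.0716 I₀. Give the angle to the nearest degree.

I₁ = I₀ cos²(72° − 0°) = I₀ cos²(72°) = 0.09549 I₀.
Need I₂/I₀ = 0.0716, so cos²(θ − 72°) = 0.0716 / 0.09549 = 0.7498.
θ − 72° = arccos(√0.7498) = 30.0°, giving θ ≈ 72 + 30.0 = 102.0°.

θ ≈ 102°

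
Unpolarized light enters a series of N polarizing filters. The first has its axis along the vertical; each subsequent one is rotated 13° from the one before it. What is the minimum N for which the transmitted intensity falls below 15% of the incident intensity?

First polarizer halves the unpolarized light: factor 1/2.
Each further stage multiplies by cos²(13°) = 0.9494.
After N polarizers: T = 0.5·0.9494^(N−1). Require T < 0.15 ⇒ N−1 > ln(0.15/0.5)/ln(0.9494) = 23.19, so N−1 ≥ 24 and N = 25.
Check: N=25 gives T = 0.1438 < 0.15; N=24 gives T = 0.1515.

N = 25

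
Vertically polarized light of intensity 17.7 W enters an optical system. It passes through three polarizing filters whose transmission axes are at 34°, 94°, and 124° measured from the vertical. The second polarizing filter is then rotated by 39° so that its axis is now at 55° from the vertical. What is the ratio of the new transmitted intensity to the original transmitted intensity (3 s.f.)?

Before rotation:
By Malus's law, I₁ = I₀ cos²(34° − 0°) = I₀ cos²(34°) = 0.6873 I₀.
I₂ = I₁ cos²(94° − 34°) = 0.6873 I₀ · cos²(60°) = 0.1718 I₀.
I₃ = I₂ cos²(124° − 94°) = 0.1718 I₀ · cos²(30°) = 0.1289 I₀.
After rotation:
I₁ = I₀ cos²(34° − 0°) = I₀ cos²(34°) = 0.6873 I₀.
I₂ = I₁ cos²(55° − 34°) = 0.6873 I₀ · cos²(21°) = 0.599 I₀.
I₃ = I₂ cos²(124° − 55°) = 0.599 I₀ · cos²(69°) = 0.07693 I₀.
Ratio = 0.07693 / 0.1289 = 0.597.

I_new/I_old ≈ 0.597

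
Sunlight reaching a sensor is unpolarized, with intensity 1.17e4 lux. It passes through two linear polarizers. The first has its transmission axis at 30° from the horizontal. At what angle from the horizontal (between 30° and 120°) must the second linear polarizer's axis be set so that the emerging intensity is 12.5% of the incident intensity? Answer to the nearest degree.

θ ≈ 90°

Unpolarized light through the first polarizer → I₁ = ½ I₀, now polarized at 30°.
Need I₂/I₀ = 0.125, so cos²(θ − 30°) = 0.125 / 0.5 = 0.25.
θ − 30° = arccos(√0.25) = 60.0°, giving θ ≈ 30 + 60.0 = 90.0°.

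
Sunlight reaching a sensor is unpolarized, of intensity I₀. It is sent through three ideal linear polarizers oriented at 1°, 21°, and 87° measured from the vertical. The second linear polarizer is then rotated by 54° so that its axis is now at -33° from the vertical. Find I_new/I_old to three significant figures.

Before rotation:
Unpolarized light through the first polarizer → I₁ = ½ I₀, now polarized at 1°.
I₂ = I₁ cos²(21° − 1°) = 0.5 I₀ · cos²(20°) = 0.4415 I₀.
I₃ = I₂ cos²(87° − 21°) = 0.4415 I₀ · cos²(66°) = 0.07304 I₀.
After rotation:
Unpolarized light through the first polarizer → I₁ = ½ I₀, now polarized at 1°.
I₂ = I₁ cos²(-33° − 1°) = 0.5 I₀ · cos²(34°) = 0.3437 I₀.
Angle between axes 2 and 3: 60°. I₃ = 0.3437 I₀ · cos²(60°) = 0.08591 I₀.
Ratio = 0.08591 / 0.07304 = 1.176.

I_new/I_old ≈ 1.18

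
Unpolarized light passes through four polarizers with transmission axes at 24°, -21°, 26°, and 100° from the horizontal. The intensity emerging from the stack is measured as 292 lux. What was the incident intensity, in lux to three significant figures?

I₀ ≈ 3.31e4 lux

Unpolarized light through the first polarizer → I₁ = ½ I₀, now polarized at 24°.
I₂ = I₁ cos²(-21° − 24°) = 0.5 I₀ · cos²(45°) = 0.25 I₀.
I₃ = I₂ cos²(26° + 21°) = 0.25 I₀ · cos²(47°) = 0.1163 I₀.
I₄ = I₃ cos²(100° − 26°) = 0.1163 I₀ · cos²(74°) = 0.008835 I₀.
So 292 lux = 0.008835 I₀, giving I₀ = 292/0.008835 = 3.305e+04 lux.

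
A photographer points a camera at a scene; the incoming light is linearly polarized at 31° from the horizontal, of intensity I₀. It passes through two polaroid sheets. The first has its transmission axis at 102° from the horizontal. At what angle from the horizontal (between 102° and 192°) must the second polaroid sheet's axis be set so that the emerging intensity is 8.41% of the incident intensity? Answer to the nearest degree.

θ ≈ 129°

I₁ = I₀ cos²(102° − 31°) = I₀ cos²(71°) = 0.106 I₀.
Need I₂/I₀ = 0.0841, so cos²(θ − 102°) = 0.0841 / 0.106 = 0.7934.
θ − 102° = arccos(√0.7934) = 27.0°, giving θ ≈ 102 + 27.0 = 129.0°.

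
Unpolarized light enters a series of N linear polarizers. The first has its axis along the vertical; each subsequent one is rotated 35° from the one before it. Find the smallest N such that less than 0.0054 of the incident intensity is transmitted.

N = 13

First polarizer halves the unpolarized light: factor 1/2.
Each further stage multiplies by cos²(35°) = 0.671.
After N polarizers: T = 0.5·0.671^(N−1). Require T < 0.0054 ⇒ N−1 > ln(0.0054/0.5)/ln(0.671) = 11.35, so N−1 ≥ 12 and N = 13.
Check: N=13 gives T = 0.004166 < 0.0054; N=12 gives T = 0.006209.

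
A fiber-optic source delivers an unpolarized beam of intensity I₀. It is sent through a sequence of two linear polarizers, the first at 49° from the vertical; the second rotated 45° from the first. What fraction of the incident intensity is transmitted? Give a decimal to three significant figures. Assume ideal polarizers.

≈ 0.250 I₀

Unpolarized light through the first polarizer → I₁ = ½ I₀, now polarized at 49°.
I₂ = I₁ cos²(45°) = 0.5 · 0.5 I₀ = 0.25 I₀.
Transmitted fraction = 0.25.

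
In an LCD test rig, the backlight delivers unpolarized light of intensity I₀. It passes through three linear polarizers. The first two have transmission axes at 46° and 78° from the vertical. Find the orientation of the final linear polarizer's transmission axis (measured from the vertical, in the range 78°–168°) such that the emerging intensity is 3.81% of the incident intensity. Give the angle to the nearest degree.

θ ≈ 149°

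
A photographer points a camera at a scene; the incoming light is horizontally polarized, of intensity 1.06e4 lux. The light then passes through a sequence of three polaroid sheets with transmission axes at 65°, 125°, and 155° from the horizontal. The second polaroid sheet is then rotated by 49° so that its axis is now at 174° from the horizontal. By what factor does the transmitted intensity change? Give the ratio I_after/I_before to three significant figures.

I_new/I_old ≈ 0.505

Before rotation:
I₁ = I₀ cos²(65° − 0°) = I₀ cos²(65°) = 0.1786 I₀.
I₂ = I₁ cos²(125° − 65°) = 0.1786 I₀ · cos²(60°) = 0.04465 I₀.
I₃ = I₂ cos²(155° − 125°) = 0.04465 I₀ · cos²(30°) = 0.03349 I₀.
After rotation:
I₁ = I₀ cos²(65° − 0°) = I₀ cos²(65°) = 0.1786 I₀.
Angle between axes 1 and 2: 71°. I₂ = 0.1786 I₀ · cos²(71°) = 0.01893 I₀.
I₃ = I₂ cos²(155° − 174°) = 0.01893 I₀ · cos²(19°) = 0.01692 I₀.
Ratio = 0.01692 / 0.03349 = 0.5054.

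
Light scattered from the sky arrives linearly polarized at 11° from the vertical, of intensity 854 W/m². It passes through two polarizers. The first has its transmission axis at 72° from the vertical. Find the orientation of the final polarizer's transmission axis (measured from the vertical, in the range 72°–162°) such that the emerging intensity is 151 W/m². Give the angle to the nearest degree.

I₁ = I₀ cos²(72° − 11°) = I₀ cos²(61°) = 0.235 I₀.
Target fraction: 151 / 854 W/m² = 0.1768 of I₀.
Need I₂/I₀ = 0.1768, so cos²(θ − 72°) = 0.1768 / 0.235 = 0.7523.
θ − 72° = arccos(√0.7523) = 29.8°, giving θ ≈ 72 + 29.8 = 101.8°.

θ ≈ 102°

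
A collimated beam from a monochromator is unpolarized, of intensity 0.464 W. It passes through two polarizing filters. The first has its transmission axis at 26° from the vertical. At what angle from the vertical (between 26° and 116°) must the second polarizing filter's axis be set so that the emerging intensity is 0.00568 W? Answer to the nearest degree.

θ ≈ 107°

Unpolarized light through the first polarizer → I₁ = ½ I₀, now polarized at 26°.
Target fraction: 0.00568 / 0.464 W = 0.01224 of I₀.
Need I₂/I₀ = 0.01224, so cos²(θ − 26°) = 0.01224 / 0.5 = 0.02448.
θ − 26° = arccos(√0.02448) = 81.0°, giving θ ≈ 26 + 81.0 = 107.0°.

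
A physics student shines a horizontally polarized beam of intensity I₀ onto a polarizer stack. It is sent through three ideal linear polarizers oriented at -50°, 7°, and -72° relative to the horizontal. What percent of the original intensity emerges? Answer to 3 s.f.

I₁ = I₀ cos²(-50° − 0°) = I₀ cos²(50°) = 0.4132 I₀.
I₂ = I₁ cos²(7° + 50°) = 0.4132 I₀ · cos²(57°) = 0.1226 I₀.
I₃ = I₂ cos²(-72° − 7°) = 0.1226 I₀ · cos²(79°) = 0.004462 I₀.
That is 0.4462% of the incident intensity.

≈ 0.446%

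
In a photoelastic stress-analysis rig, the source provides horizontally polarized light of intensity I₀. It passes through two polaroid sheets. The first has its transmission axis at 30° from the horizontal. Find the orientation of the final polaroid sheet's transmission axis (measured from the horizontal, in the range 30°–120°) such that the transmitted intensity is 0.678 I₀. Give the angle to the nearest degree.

θ ≈ 48°

I₁ = I₀ cos²(30° − 0°) = I₀ cos²(30°) = 0.75 I₀.
Need I₂/I₀ = 0.678, so cos²(θ − 30°) = 0.678 / 0.75 = 0.904.
θ − 30° = arccos(√0.904) = 18.0°, giving θ ≈ 30 + 18.0 = 48.0°.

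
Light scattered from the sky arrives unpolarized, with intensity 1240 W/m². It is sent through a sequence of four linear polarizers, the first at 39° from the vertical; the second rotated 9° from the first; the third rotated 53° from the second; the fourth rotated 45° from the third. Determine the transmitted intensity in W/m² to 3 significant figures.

Unpolarized light through the first polarizer → I₁ = 1240 W/m²/2 = 620 W/m², polarized at 39°.
I₂ = I₁ · cos²(9°) = 620 · 0.9755 = 604.8 W/m².
I₃ = I₂ · cos²(53°) = 604.8 · 0.3622 = 219.1 W/m².
I₄ = I₃ · cos²(45°) = 219.1 · 0.5 = 109.5 W/m².

I ≈ 110 W/m²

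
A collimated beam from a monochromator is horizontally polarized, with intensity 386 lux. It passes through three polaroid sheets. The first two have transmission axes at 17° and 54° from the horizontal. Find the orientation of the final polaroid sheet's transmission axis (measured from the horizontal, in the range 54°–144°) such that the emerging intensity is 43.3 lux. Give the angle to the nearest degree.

θ ≈ 118°

By Malus's law, I₁ = I₀ cos²(17° − 0°) = I₀ cos²(17°) = 0.9145 I₀.
I₂ = I₁ cos²(54° − 17°) = 0.9145 I₀ · cos²(37°) = 0.5833 I₀.
Target fraction: 43.3 / 386 lux = 0.1122 of I₀.
Need I₃/I₀ = 0.1122, so cos²(θ − 54°) = 0.1122 / 0.5833 = 0.1923.
θ − 54° = arccos(√0.1923) = 64.0°, giving θ ≈ 54 + 64.0 = 118.0°.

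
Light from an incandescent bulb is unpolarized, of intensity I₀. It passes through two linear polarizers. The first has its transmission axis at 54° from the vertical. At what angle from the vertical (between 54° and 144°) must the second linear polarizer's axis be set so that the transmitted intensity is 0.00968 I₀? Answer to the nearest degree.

θ ≈ 136°

Unpolarized light through the first polarizer → I₁ = ½ I₀, now polarized at 54°.
Need I₂/I₀ = 0.00968, so cos²(θ − 54°) = 0.00968 / 0.5 = 0.01936.
θ − 54° = arccos(√0.01936) = 82.0°, giving θ ≈ 54 + 82.0 = 136.0°.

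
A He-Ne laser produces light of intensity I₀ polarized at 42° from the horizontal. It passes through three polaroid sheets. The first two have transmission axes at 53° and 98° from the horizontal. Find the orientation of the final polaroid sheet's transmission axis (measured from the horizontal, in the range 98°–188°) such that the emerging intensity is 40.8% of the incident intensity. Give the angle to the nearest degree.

θ ≈ 121°

I₁ = I₀ cos²(53° − 42°) = I₀ cos²(11°) = 0.9636 I₀.
I₂ = I₁ cos²(98° − 53°) = 0.9636 I₀ · cos²(45°) = 0.4818 I₀.
Need I₃/I₀ = 0.408, so cos²(θ − 98°) = 0.408 / 0.4818 = 0.8468.
θ − 98° = arccos(√0.8468) = 23.0°, giving θ ≈ 98 + 23.0 = 121.0°.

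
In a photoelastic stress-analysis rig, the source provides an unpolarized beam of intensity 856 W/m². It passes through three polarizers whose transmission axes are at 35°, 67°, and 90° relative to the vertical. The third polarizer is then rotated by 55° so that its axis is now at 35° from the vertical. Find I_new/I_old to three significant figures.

Before rotation:
Unpolarized light through the first polarizer → I₁ = ½ I₀, now polarized at 35°.
I₂ = I₁ cos²(67° − 35°) = 0.5 I₀ · cos²(32°) = 0.3596 I₀.
I₃ = I₂ cos²(90° − 67°) = 0.3596 I₀ · cos²(23°) = 0.3047 I₀.
After rotation:
Unpolarized light through the first polarizer → I₁ = ½ I₀, now polarized at 35°.
I₂ = I₁ cos²(67° − 35°) = 0.5 I₀ · cos²(32°) = 0.3596 I₀.
I₃ = I₂ cos²(35° − 67°) = 0.3596 I₀ · cos²(32°) = 0.2586 I₀.
Ratio = 0.2586 / 0.3047 = 0.8488.

I_new/I_old ≈ 0.849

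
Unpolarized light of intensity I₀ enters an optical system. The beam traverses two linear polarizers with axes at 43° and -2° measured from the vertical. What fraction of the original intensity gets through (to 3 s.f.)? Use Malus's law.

≈ 0.250 I₀

Unpolarized light through the first polarizer → I₁ = ½ I₀, now polarized at 43°.
I₂ = I₁ cos²(-2° − 43°) = 0.5 I₀ · cos²(45°) = 0.25 I₀.
Transmitted fraction = 0.25.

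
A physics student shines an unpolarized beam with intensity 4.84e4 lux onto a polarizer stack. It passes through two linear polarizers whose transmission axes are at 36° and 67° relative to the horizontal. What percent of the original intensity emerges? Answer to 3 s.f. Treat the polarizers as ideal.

≈ 36.7%

Unpolarized light through the first polarizer → I₁ = 4.84e4 lux/2 = 2.42e+04 lux, polarized at 36°.
I₂ = I₁ · cos²(31°) = 2.42e+04 · 0.7347 = 1.778e+04 lux.
That is 36.74% of the incident intensity.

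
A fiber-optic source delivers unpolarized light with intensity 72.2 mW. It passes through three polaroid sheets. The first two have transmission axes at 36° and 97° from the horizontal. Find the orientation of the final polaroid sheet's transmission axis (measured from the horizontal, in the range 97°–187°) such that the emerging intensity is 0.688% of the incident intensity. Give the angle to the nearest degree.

θ ≈ 173°

Unpolarized light through the first polarizer → I₁ = ½ I₀, now polarized at 36°.
I₂ = I₁ cos²(97° − 36°) = 0.5 I₀ · cos²(61°) = 0.1175 I₀.
Need I₃/I₀ = 0.00688, so cos²(θ − 97°) = 0.00688 / 0.1175 = 0.05854.
θ − 97° = arccos(√0.05854) = 76.0°, giving θ ≈ 97 + 76.0 = 173.0°.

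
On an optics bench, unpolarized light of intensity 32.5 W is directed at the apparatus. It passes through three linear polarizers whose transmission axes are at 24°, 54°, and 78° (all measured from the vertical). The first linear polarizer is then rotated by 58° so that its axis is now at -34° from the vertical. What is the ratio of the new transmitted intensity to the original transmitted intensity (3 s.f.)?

Before rotation:
Unpolarized light through the first polarizer → I₁ = ½ I₀, now polarized at 24°.
I₂ = I₁ cos²(54° − 24°) = 0.5 I₀ · cos²(30°) = 0.375 I₀.
I₃ = I₂ cos²(78° − 54°) = 0.375 I₀ · cos²(24°) = 0.313 I₀.
After rotation:
Unpolarized light through the first polarizer → I₁ = ½ I₀, now polarized at -34°.
I₂ = I₁ cos²(54° + 34°) = 0.5 I₀ · cos²(88°) = 0.000609 I₀.
I₃ = I₂ cos²(78° − 54°) = 0.000609 I₀ · cos²(24°) = 0.0005082 I₀.
Ratio = 0.0005082 / 0.313 = 0.001624.

I_new/I_old ≈ 0.00162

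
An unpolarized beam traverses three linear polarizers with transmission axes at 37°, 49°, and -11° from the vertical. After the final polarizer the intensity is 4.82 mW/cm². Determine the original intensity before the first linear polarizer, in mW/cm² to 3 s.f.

Unpolarized light through the first polarizer → I₁ = ½ I₀, now polarized at 37°.
I₂ = I₁ cos²(49° − 37°) = 0.5 I₀ · cos²(12°) = 0.4784 I₀.
I₃ = I₂ cos²(-11° − 49°) = 0.4784 I₀ · cos²(60°) = 0.1196 I₀.
So 4.82 mW/cm² = 0.1196 I₀, giving I₀ = 4.82/0.1196 = 40.3 mW/cm².

I₀ ≈ 40.3 mW/cm²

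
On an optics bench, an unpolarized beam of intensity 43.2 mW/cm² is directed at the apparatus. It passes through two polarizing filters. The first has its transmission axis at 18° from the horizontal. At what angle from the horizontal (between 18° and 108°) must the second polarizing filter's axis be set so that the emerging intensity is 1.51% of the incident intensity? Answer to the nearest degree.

Unpolarized light through the first polarizer → I₁ = ½ I₀, now polarized at 18°.
Need I₂/I₀ = 0.0151, so cos²(θ − 18°) = 0.0151 / 0.5 = 0.0302.
θ − 18° = arccos(√0.0302) = 80.0°, giving θ ≈ 18 + 80.0 = 98.0°.

θ ≈ 98°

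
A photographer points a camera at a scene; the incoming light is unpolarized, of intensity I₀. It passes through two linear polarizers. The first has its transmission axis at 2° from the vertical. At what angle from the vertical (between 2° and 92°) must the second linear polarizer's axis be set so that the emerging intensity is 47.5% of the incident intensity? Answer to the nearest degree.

θ ≈ 15°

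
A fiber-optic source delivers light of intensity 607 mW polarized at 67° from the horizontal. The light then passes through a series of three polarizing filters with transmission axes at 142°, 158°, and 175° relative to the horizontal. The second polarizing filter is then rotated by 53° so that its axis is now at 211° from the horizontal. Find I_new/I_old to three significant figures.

Before rotation:
I₁ = I₀ cos²(142° − 67°) = I₀ cos²(75°) = 0.06699 I₀.
I₂ = I₁ cos²(158° − 142°) = 0.06699 I₀ · cos²(16°) = 0.0619 I₀.
I₃ = I₂ cos²(175° − 158°) = 0.0619 I₀ · cos²(17°) = 0.05661 I₀.
After rotation:
I₁ = I₀ cos²(142° − 67°) = I₀ cos²(75°) = 0.06699 I₀.
I₂ = I₁ cos²(211° − 142°) = 0.06699 I₀ · cos²(69°) = 0.008603 I₀.
I₃ = I₂ cos²(175° − 211°) = 0.008603 I₀ · cos²(36°) = 0.005631 I₀.
Ratio = 0.005631 / 0.05661 = 0.09947.

I_new/I_old ≈ 0.0995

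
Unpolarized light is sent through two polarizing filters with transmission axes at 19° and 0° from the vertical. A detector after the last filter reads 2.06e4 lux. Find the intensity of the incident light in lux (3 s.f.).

I₀ ≈ 4.61e4 lux

Unpolarized light through the first polarizer → I₁ = ½ I₀, now polarized at 19°.
I₂ = I₁ cos²(0° − 19°) = 0.5 I₀ · cos²(19°) = 0.447 I₀.
So 2.06e4 lux = 0.447 I₀, giving I₀ = 2.06e4/0.447 = 4.608e+04 lux.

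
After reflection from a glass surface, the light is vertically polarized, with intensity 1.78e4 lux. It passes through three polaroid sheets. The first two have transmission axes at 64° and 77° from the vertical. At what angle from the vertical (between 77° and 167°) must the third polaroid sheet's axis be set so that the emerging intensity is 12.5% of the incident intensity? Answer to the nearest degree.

θ ≈ 111°

By Malus's law, I₁ = I₀ cos²(64° − 0°) = I₀ cos²(64°) = 0.1922 I₀.
I₂ = I₁ cos²(77° − 64°) = 0.1922 I₀ · cos²(13°) = 0.1824 I₀.
Need I₃/I₀ = 0.125, so cos²(θ − 77°) = 0.125 / 0.1824 = 0.6851.
θ − 77° = arccos(√0.6851) = 34.1°, giving θ ≈ 77 + 34.1 = 111.1°.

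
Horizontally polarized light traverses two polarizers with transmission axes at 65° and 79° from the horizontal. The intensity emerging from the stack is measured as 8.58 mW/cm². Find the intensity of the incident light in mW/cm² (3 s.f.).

I₀ ≈ 51.0 mW/cm²

By Malus's law, I₁ = I₀ cos²(65° − 0°) = I₀ cos²(65°) = 0.1786 I₀.
I₂ = I₁ cos²(79° − 65°) = 0.1786 I₀ · cos²(14°) = 0.1682 I₀.
So 8.58 mW/cm² = 0.1682 I₀, giving I₀ = 8.58/0.1682 = 51.02 mW/cm².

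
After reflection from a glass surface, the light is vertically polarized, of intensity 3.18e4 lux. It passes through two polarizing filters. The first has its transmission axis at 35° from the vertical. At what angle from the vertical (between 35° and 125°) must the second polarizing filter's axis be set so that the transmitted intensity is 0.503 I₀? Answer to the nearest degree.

θ ≈ 65°

I₁ = I₀ cos²(35° − 0°) = I₀ cos²(35°) = 0.671 I₀.
Need I₂/I₀ = 0.503, so cos²(θ − 35°) = 0.503 / 0.671 = 0.7496.
θ − 35° = arccos(√0.7496) = 30.0°, giving θ ≈ 35 + 30.0 = 65.0°.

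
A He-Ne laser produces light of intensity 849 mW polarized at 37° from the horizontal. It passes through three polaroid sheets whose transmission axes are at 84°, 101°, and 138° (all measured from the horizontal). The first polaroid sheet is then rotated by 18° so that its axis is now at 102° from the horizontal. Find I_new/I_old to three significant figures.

Before rotation:
I₁ = I₀ cos²(84° − 37°) = I₀ cos²(47°) = 0.4651 I₀.
I₂ = I₁ cos²(101° − 84°) = 0.4651 I₀ · cos²(17°) = 0.4254 I₀.
I₃ = I₂ cos²(138° − 101°) = 0.4254 I₀ · cos²(37°) = 0.2713 I₀.
After rotation:
I₁ = I₀ cos²(102° − 37°) = I₀ cos²(65°) = 0.1786 I₀.
I₂ = I₁ cos²(101° − 102°) = 0.1786 I₀ · cos²(1°) = 0.1786 I₀.
I₃ = I₂ cos²(138° − 101°) = 0.1786 I₀ · cos²(37°) = 0.1139 I₀.
Ratio = 0.1139 / 0.2713 = 0.4198.

I_new/I_old ≈ 0.420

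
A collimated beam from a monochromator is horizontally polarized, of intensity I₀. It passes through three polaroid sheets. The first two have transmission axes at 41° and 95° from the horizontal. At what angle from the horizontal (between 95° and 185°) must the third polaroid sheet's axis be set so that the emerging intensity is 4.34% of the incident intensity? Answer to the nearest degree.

θ ≈ 157°

By Malus's law, I₁ = I₀ cos²(41° − 0°) = I₀ cos²(41°) = 0.5696 I₀.
I₂ = I₁ cos²(95° − 41°) = 0.5696 I₀ · cos²(54°) = 0.1968 I₀.
Need I₃/I₀ = 0.0434, so cos²(θ − 95°) = 0.0434 / 0.1968 = 0.2205.
θ − 95° = arccos(√0.2205) = 62.0°, giving θ ≈ 95 + 62.0 = 157.0°.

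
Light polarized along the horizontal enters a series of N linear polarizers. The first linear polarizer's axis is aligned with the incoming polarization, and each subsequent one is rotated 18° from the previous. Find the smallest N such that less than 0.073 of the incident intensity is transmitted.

N = 28

First polarizer is aligned with the polarization: full transmission.
Each further stage multiplies by cos²(18°) = 0.9045.
After N polarizers: T = 0.9045^(N−1). Require T < 0.073 ⇒ N−1 > ln(0.073)/ln(0.9045) = 26.08, so N−1 ≥ 27 and N = 28.
Check: N=28 gives T = 0.06655 < 0.073; N=27 gives T = 0.07357.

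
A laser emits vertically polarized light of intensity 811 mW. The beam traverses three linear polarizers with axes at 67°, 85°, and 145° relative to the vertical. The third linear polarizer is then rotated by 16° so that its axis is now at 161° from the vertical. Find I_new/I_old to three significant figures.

I_new/I_old ≈ 0.234

Before rotation:
I₁ = I₀ cos²(67° − 0°) = I₀ cos²(67°) = 0.1527 I₀.
I₂ = I₁ cos²(85° − 67°) = 0.1527 I₀ · cos²(18°) = 0.1381 I₀.
I₃ = I₂ cos²(145° − 85°) = 0.1381 I₀ · cos²(60°) = 0.03452 I₀.
After rotation:
I₁ = I₀ cos²(67° − 0°) = I₀ cos²(67°) = 0.1527 I₀.
I₂ = I₁ cos²(85° − 67°) = 0.1527 I₀ · cos²(18°) = 0.1381 I₀.
I₃ = I₂ cos²(161° − 85°) = 0.1381 I₀ · cos²(76°) = 0.008082 I₀.
Ratio = 0.008082 / 0.03452 = 0.2341.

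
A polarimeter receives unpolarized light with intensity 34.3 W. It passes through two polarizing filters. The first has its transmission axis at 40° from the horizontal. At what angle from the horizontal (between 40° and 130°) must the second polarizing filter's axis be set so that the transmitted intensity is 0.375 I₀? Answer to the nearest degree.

θ ≈ 70°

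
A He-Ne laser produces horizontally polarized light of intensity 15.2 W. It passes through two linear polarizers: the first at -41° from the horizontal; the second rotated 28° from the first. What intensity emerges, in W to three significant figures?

I₁ = 15.2 W · cos²(41°) = 8.658 W.
I₂ = I₁ · cos²(28°) = 8.658 · 0.7796 = 6.75 W.

I ≈ 6.75 W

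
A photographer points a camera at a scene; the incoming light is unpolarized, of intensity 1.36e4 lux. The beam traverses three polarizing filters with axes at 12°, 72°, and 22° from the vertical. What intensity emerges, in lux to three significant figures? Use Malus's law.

I ≈ 702 lux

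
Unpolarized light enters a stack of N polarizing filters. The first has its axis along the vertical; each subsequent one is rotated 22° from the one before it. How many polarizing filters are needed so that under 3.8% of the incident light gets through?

N = 19

First polarizer halves the unpolarized light: factor 1/2.
Each further stage multiplies by cos²(22°) = 0.8597.
After N polarizers: T = 0.5·0.8597^(N−1). Require T < 0.038 ⇒ N−1 > ln(0.038/0.5)/ln(0.8597) = 17.04, so N−1 ≥ 18 and N = 19.
Check: N=19 gives T = 0.03288 < 0.038; N=18 gives T = 0.03825.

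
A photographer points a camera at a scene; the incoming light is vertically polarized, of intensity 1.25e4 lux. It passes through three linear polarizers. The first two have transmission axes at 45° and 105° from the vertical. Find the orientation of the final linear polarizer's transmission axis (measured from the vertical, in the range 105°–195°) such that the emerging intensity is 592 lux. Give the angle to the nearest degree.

θ ≈ 157°

I₁ = I₀ cos²(45° − 0°) = I₀ cos²(45°) = 0.5 I₀.
I₂ = I₁ cos²(105° − 45°) = 0.5 I₀ · cos²(60°) = 0.125 I₀.
Target fraction: 592 / 1.25e4 lux = 0.04736 of I₀.
Need I₃/I₀ = 0.04736, so cos²(θ − 105°) = 0.04736 / 0.125 = 0.3789.
θ − 105° = arccos(√0.3789) = 52.0°, giving θ ≈ 105 + 52.0 = 157.0°.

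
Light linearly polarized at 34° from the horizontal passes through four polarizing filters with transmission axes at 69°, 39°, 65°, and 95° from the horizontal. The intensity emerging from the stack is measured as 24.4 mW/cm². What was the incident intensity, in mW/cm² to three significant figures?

By Malus's law, I₁ = I₀ cos²(69° − 34°) = I₀ cos²(35°) = 0.671 I₀.
I₂ = I₁ cos²(39° − 69°) = 0.671 I₀ · cos²(30°) = 0.5033 I₀.
I₃ = I₂ cos²(65° − 39°) = 0.5033 I₀ · cos²(26°) = 0.4065 I₀.
I₄ = I₃ cos²(95° − 65°) = 0.4065 I₀ · cos²(30°) = 0.3049 I₀.
So 24.4 mW/cm² = 0.3049 I₀, giving I₀ = 24.4/0.3049 = 80.02 mW/cm².

I₀ ≈ 80.0 mW/cm²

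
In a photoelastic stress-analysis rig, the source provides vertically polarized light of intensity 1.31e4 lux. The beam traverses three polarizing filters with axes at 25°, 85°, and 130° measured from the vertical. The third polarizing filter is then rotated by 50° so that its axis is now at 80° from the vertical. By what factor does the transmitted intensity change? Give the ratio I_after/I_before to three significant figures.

I_new/I_old ≈ 1.98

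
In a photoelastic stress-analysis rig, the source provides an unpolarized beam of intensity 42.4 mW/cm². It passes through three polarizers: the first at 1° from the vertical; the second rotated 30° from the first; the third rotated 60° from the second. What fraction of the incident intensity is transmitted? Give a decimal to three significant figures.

Unpolarized light through the first polarizer → I₁ = 42.4 mW/cm²/2 = 21.2 mW/cm², polarized at 1°.
I₂ = I₁ · cos²(30°) = 21.2 · 0.75 = 15.9 mW/cm².
I₃ = I₂ · cos²(60°) = 15.9 · 0.25 = 3.975 mW/cm².
Transmitted fraction = 0.09375.

I/I₀ ≈ 0.0938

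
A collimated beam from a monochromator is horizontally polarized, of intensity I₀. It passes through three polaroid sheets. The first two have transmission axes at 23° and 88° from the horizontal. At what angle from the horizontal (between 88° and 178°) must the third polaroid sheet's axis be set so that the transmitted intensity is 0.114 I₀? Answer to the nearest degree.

θ ≈ 118°

I₁ = I₀ cos²(23° − 0°) = I₀ cos²(23°) = 0.8473 I₀.
I₂ = I₁ cos²(88° − 23°) = 0.8473 I₀ · cos²(65°) = 0.1513 I₀.
Need I₃/I₀ = 0.114, so cos²(θ − 88°) = 0.114 / 0.1513 = 0.7533.
θ − 88° = arccos(√0.7533) = 29.8°, giving θ ≈ 88 + 29.8 = 117.8°.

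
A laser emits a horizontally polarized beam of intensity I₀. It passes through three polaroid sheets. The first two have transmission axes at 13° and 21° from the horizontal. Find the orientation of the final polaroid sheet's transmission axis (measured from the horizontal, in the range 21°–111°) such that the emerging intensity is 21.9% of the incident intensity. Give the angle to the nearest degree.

I₁ = I₀ cos²(13° − 0°) = I₀ cos²(13°) = 0.9494 I₀.
I₂ = I₁ cos²(21° − 13°) = 0.9494 I₀ · cos²(8°) = 0.931 I₀.
Need I₃/I₀ = 0.219, so cos²(θ − 21°) = 0.219 / 0.931 = 0.2352.
θ − 21° = arccos(√0.2352) = 61.0°, giving θ ≈ 21 + 61.0 = 82.0°.

θ ≈ 82°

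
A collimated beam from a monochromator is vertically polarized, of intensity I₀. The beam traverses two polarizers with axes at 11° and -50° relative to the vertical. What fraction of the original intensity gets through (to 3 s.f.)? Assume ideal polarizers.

≈ 0.226 I₀

I₁ = I₀ cos²(11° − 0°) = I₀ cos²(11°) = 0.9636 I₀.
I₂ = I₁ cos²(-50° − 11°) = 0.9636 I₀ · cos²(61°) = 0.2265 I₀.
Transmitted fraction = 0.2265.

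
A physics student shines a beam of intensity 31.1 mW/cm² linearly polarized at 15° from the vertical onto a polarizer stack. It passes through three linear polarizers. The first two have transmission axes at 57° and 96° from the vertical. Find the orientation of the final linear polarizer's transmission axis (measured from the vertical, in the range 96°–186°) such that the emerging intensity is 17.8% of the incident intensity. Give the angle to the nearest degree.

θ ≈ 139°

By Malus's law, I₁ = I₀ cos²(57° − 15°) = I₀ cos²(42°) = 0.5523 I₀.
I₂ = I₁ cos²(96° − 57°) = 0.5523 I₀ · cos²(39°) = 0.3335 I₀.
Need I₃/I₀ = 0.178, so cos²(θ − 96°) = 0.178 / 0.3335 = 0.5337.
θ − 96° = arccos(√0.5337) = 43.1°, giving θ ≈ 96 + 43.1 = 139.1°.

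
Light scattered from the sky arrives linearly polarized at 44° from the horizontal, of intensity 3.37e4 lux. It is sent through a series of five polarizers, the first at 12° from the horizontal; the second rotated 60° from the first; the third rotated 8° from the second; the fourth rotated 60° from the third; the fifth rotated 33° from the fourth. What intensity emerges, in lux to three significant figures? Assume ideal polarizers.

I₁ = 3.37e4 lux · cos²(32°) = 2.424e+04 lux.
I₂ = I₁ · cos²(60°) = 2.424e+04 · 0.25 = 6059 lux.
I₃ = I₂ · cos²(8°) = 6059 · 0.9806 = 5942 lux.
I₄ = I₃ · cos²(60°) = 5942 · 0.25 = 1485 lux.
I₅ = I₄ · cos²(33°) = 1485 · 0.7034 = 1045 lux.

I ≈ 1040 lux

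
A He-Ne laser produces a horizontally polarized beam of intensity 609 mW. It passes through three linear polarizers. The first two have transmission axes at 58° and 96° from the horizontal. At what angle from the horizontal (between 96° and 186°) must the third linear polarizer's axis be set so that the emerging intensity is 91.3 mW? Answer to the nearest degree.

By Malus's law, I₁ = I₀ cos²(58° − 0°) = I₀ cos²(58°) = 0.2808 I₀.
I₂ = I₁ cos²(96° − 58°) = 0.2808 I₀ · cos²(38°) = 0.1744 I₀.
Target fraction: 91.3 / 609 mW = 0.1499 of I₀.
Need I₃/I₀ = 0.1499, so cos²(θ − 96°) = 0.1499 / 0.1744 = 0.8597.
θ − 96° = arccos(√0.8597) = 22.0°, giving θ ≈ 96 + 22.0 = 118.0°.

θ ≈ 118°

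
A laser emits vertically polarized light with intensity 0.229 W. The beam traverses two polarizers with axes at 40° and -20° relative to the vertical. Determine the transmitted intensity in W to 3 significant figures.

By Malus's law, I₁ = 0.229 W · cos²(40°) = 0.1344 W.
I₂ = I₁ · cos²(60°) = 0.1344 · 0.25 = 0.0336 W.

I ≈ 0.0336 W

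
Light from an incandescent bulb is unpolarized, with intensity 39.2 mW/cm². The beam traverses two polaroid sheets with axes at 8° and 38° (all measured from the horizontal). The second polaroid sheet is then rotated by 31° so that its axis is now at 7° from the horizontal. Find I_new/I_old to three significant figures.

Before rotation:
Unpolarized light through the first polarizer → I₁ = ½ I₀, now polarized at 8°.
I₂ = I₁ cos²(38° − 8°) = 0.5 I₀ · cos²(30°) = 0.375 I₀.
After rotation:
Unpolarized light through the first polarizer → I₁ = ½ I₀, now polarized at 8°.
I₂ = I₁ cos²(7° − 8°) = 0.5 I₀ · cos²(1°) = 0.4998 I₀.
Ratio = 0.4998 / 0.375 = 1.333.

I_new/I_old ≈ 1.33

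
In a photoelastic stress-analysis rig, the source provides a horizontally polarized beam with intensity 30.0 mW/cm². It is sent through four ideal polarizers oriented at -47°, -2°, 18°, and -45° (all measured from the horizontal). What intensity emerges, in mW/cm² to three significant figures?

I ≈ 1.27 mW/cm²

I₁ = 30.0 mW/cm² · cos²(47°) = 13.95 mW/cm².
I₂ = I₁ · cos²(45°) = 13.95 · 0.5 = 6.977 mW/cm².
I₃ = I₂ · cos²(20°) = 6.977 · 0.883 = 6.161 mW/cm².
I₄ = I₃ · cos²(63°) = 6.161 · 0.2061 = 1.27 mW/cm².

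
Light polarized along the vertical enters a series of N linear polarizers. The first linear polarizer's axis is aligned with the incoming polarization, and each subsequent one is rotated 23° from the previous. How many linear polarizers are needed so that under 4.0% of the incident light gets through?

N = 21

First polarizer is aligned with the polarization: full transmission.
Each further stage multiplies by cos²(23°) = 0.8473.
After N polarizers: T = 0.8473^(N−1). Require T < 0.040 ⇒ N−1 > ln(0.040)/ln(0.8473) = 19.43, so N−1 ≥ 20 and N = 21.
Check: N=21 gives T = 0.0364 < 0.040; N=20 gives T = 0.04295.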